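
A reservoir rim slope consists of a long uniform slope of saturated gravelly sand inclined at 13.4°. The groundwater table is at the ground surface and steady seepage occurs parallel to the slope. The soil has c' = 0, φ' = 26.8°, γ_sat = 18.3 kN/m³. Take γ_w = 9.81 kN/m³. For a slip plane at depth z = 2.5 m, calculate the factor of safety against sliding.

FS = 0.98

With seepage parallel to the slope and the water table at the surface, the effective normal stress on the slip plane uses the buoyant unit weight γ' = γ_sat − γ_w while the driving shear stress uses γ_sat:
FS = [c' + γ' z cos²β tanφ'] / [γ_sat z sinβ cosβ]
(For c' = 0 this reduces to FS = (γ'/γ_sat)·tanφ'/tanβ.)
γ' = 18.3 − 9.81 = 8.49 kN/m³
Numerator = 0.0 + 8.49·2.5·cos²13.4°·tan26.8° = 0.0 + 8.49·2.5·0.9463·0.5051 = 10.146 kPa
Denominator = 18.3·2.5·sin13.4°·cos13.4° = 18.3·2.5·0.2317·0.9728 = 10.314 kPa
FS = 10.146 / 10.314 = 0.984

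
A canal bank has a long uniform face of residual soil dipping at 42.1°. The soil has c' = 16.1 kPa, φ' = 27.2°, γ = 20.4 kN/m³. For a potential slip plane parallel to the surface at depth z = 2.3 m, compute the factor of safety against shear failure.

FS = 1.26

For an infinite slope with a slip plane parallel to the surface (no pore pressure): FS = [c' + γz cos²β tanφ'] / [γz sinβ cosβ].
γz = 20.4·2.3 = 46.92 kN/m²
Numerator = 16.1 + 46.92·cos²42.1°·tan27.2° = 16.1 + 46.92·0.5505·0.5139 = 29.375 kPa
Denominator = 46.92·sin42.1°·cos42.1° = 46.92·0.6704·0.7420 = 23.340 kPa
FS = 29.375 / 23.340 = 1.259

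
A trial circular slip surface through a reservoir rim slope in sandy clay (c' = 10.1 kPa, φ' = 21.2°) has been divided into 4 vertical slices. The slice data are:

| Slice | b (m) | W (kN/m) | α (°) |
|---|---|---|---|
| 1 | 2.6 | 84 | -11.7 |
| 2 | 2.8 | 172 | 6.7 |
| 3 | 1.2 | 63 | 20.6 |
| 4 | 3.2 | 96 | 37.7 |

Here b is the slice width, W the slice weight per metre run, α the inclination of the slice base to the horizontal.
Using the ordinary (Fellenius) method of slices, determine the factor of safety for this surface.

Ordinary method of slices: FS = Σ[c'·Δl_i + (W_i cosα_i)·tanφ'] / Σ W_i sinα_i, with Δl_i = b_i / cosα_i.
Slice 1: Δl = 2.6/cos(-11.7°) = 2.655 m; N'_1 = 84·cos(-11.7°) = 82.3; c'Δl = 26.82; W sinα = -17.0
Slice 2: Δl = 2.8/cos6.7° = 2.819 m; N'_2 = 172·cos6.7° = 170.8; c'Δl = 28.47; W sinα = 20.1
Slice 3: Δl = 1.2/cos20.6° = 1.282 m; N'_3 = 63·cos20.6° = 59.0; c'Δl = 12.95; W sinα = 22.2
Slice 4: Δl = 3.2/cos37.7° = 4.044 m; N'_4 = 96·cos37.7° = 76.0; c'Δl = 40.85; W sinα = 58.7
Σc'Δl = 109.1 kN/m; ΣN' = 388.0 kN/m; ΣW sinα = 83.9 kN/m
Resisting = 109.1 + 388.0·tan21.2° = 109.1 + 150.5 = 259.6 kN/m
FS = 259.6 / 83.9 = 3.094

FS = 3.09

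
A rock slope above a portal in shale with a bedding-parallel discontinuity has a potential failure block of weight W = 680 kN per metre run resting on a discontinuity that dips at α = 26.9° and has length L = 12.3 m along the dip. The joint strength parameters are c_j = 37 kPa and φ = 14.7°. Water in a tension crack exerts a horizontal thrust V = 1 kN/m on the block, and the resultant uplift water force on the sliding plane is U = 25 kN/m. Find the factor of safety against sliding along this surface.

FS = 1.97

Resolving the block weight along and normal to the plane and applying the Mohr–Coulomb strength on the joint:
N' = W cosα − U − V sinα = 680·cos26.9° − 25 − 1·sin26.9° = 581.0 kN/m
Driving force T = W sinα + V cosα = 680·sin26.9° + 1·cos26.9° = 308.5 kN/m
Resisting force R = c_j·L + N'·tanφ = 37·12.3 + 581.0·tan14.7° = 455.1 + 152.4 = 607.5 kN/m
FS = R / T = 607.5 / 308.5 = 1.969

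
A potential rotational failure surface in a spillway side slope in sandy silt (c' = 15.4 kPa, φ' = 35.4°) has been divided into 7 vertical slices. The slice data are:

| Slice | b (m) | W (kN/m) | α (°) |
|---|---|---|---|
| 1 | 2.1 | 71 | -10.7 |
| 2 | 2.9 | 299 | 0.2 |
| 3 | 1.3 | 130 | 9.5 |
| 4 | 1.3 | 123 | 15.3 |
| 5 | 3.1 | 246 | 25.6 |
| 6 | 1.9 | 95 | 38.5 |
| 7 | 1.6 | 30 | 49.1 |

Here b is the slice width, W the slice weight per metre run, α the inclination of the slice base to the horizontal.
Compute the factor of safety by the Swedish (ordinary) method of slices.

Ordinary method of slices: FS = Σ[c'·Δl_i + (W_i cosα_i)·tanφ'] / Σ W_i sinα_i, with Δl_i = b_i / cosα_i.
Slice 1: Δl = 2.1/cos(-10.7°) = 2.137 m; N'_1 = 71·cos(-10.7°) = 69.8; c'Δl = 32.91; W sinα = -13.2
Slice 2: Δl = 2.9/cos0.2° = 2.900 m; N'_2 = 299·cos0.2° = 299.0; c'Δl = 44.66; W sinα = 1.0
Slice 3: Δl = 1.3/cos9.5° = 1.318 m; N'_3 = 130·cos9.5° = 128.2; c'Δl = 20.30; W sinα = 21.5
Slice 4: Δl = 1.3/cos15.3° = 1.348 m; N'_4 = 123·cos15.3° = 118.6; c'Δl = 20.76; W sinα = 32.5
Slice 5: Δl = 3.1/cos25.6° = 3.437 m; N'_5 = 246·cos25.6° = 221.9; c'Δl = 52.94; W sinα = 106.3
Slice 6: Δl = 1.9/cos38.5° = 2.428 m; N'_6 = 95·cos38.5° = 74.3; c'Δl = 37.39; W sinα = 59.1
Slice 7: Δl = 1.6/cos49.1° = 2.444 m; N'_7 = 30·cos49.1° = 19.6; c'Δl = 37.63; W sinα = 22.7
Σc'Δl = 246.6 kN/m; ΣN' = 931.5 kN/m; ΣW sinα = 229.9 kN/m
Resisting = 246.6 + 931.5·tan35.4° = 246.6 + 662.0 = 908.5 kN/m
FS = 908.5 / 229.9 = 3.952

FS = 3.95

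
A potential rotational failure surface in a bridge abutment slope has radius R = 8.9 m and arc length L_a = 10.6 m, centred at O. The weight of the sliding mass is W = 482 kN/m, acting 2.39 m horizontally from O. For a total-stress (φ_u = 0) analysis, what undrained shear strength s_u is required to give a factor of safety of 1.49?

FS = s_u·L_a·R / (W·d), so s_u = FS·W·d / (L_a·R).
s_u = 1.49·482·2.39 / (10.60·8.9) = 1716.5 / 94.34 = 18.19 kPa

s_u = 18.2 kPa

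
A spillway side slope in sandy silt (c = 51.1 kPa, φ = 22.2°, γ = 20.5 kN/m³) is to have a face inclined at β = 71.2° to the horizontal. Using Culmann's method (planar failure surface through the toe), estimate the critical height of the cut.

H_c = 25.41 m

Culmann's analysis gives the critical failure plane at α_cr = (β + φ)/2 = (71.2 + 22.2)/2 = 46.7°, and the critical height
H_c = (4c/γ) · sinβ cosφ / [1 − cos(β − φ)]
    = (4·51.1/20.5) · sin71.2°·cos22.2° / [1 − cos(49.0°)]
    = 9.971 · 0.9466·0.9259 / [1 − 0.6561]
    = 9.971 · 0.8765 / 0.3439
    = 25.41 m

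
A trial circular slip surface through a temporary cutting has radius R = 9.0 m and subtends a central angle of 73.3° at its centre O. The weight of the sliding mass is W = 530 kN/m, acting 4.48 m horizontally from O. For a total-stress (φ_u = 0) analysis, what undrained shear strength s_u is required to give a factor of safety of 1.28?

FS = s_u·L_a·R / (W·d), so s_u = FS·W·d / (L_a·R).
Arc length L_a = R·θ = 9.0·(73.3°·π/180) = 9.0·1.2793 = 11.51 m
s_u = 1.28·530·4.48 / (11.51·9.0) = 3039.2 / 103.63 = 29.33 kPa

s_u = 29.3 kPa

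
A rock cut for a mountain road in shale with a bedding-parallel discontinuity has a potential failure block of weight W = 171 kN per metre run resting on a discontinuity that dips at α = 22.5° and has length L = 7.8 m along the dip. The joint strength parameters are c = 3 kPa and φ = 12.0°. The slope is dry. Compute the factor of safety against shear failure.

Resolving the block weight along and normal to the plane and applying the Mohr–Coulomb strength on the joint:
N' = W cosα = 171·cos22.5° = 158.0 kN/m
Driving force T = W sinα = 171·sin22.5° = 65.4 kN/m
Resisting force R = c·L + N'·tanφ = 3·7.8 + 158.0·tan12.0° = 23.4 + 33.6 = 57.0 kN/m
FS = R / T = 57.0 / 65.4 = 0.871

FS = 0.87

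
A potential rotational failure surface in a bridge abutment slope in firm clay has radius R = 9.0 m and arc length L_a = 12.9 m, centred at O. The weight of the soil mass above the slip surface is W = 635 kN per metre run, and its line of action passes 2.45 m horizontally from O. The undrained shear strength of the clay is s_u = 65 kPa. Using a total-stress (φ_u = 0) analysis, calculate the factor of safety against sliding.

FS = 4.85

Taking moments about the centre O, the resisting moment is provided by the undrained shear strength acting along the arc:
M_R = s_u·L_a·R = 65·12.90·9.0 = 7546.5 kN·m/m
M_D = W·d = 635·2.45 = 1555.8 kN·m/m
FS = M_R / M_D = 7546.5 / 1555.8 = 4.851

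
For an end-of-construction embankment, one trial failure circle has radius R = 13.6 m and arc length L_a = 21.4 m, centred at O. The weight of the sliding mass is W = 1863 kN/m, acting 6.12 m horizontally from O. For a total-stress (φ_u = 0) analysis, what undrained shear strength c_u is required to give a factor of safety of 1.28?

FS = c_u·L_a·R / (W·d), so c_u = FS·W·d / (L_a·R).
c_u = 1.28·1863·6.12 / (21.40·13.6) = 14594.0 / 291.04 = 50.14 kPa

c_u = 50.1 kPa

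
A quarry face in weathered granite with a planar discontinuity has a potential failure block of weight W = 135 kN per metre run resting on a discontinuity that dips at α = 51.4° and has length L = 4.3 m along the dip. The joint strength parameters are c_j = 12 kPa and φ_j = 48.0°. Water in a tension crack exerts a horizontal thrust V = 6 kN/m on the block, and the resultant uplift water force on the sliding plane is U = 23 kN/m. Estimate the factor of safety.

Resolving the block weight along and normal to the plane and applying the Mohr–Coulomb strength on the joint:
N' = W cosα − U − V sinα = 135·cos51.4° − 23 − 6·sin51.4° = 56.5 kN/m
Driving force T = W sinα + V cosα = 135·sin51.4° + 6·cos51.4° = 109.2 kN/m
Resisting force R = c_j·L + N'·tanφ_j = 12·4.3 + 56.5·tan48.0° = 51.6 + 62.8 = 114.4 kN/m
FS = R / T = 114.4 / 109.2 = 1.047

FS = 1.05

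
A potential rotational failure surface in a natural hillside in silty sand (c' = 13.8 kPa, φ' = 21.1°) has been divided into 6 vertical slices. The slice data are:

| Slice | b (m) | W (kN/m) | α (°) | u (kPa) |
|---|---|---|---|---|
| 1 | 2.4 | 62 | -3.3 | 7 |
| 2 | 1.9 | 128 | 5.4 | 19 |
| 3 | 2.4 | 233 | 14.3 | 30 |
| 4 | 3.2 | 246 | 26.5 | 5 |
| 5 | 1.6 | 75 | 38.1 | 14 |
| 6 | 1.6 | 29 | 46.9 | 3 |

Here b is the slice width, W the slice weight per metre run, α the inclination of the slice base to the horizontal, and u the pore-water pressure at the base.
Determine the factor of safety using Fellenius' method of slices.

FS = 1.68

Ordinary method of slices: FS = Σ[c'·Δl_i + (W_i cosα_i − u_i·Δl_i)·tanφ'] / Σ W_i sinα_i, with Δl_i = b_i / cosα_i.
Slice 1: Δl = 2.4/cos(-3.3°) = 2.404 m; N'_1 = 62·cos(-3.3°) − 7·2.404 = 45.1; c'Δl = 33.18; W sinα = -3.6
Slice 2: Δl = 1.9/cos5.4° = 1.908 m; N'_2 = 128·cos5.4° − 19·1.908 = 91.2; c'Δl = 26.34; W sinα = 12.0
Slice 3: Δl = 2.4/cos14.3° = 2.477 m; N'_3 = 233·cos14.3° − 30·2.477 = 151.5; c'Δl = 34.18; W sinα = 57.6
Slice 4: Δl = 3.2/cos26.5° = 3.576 m; N'_4 = 246·cos26.5° − 5·3.576 = 202.3; c'Δl = 49.34; W sinα = 109.8
Slice 5: Δl = 1.6/cos38.1° = 2.033 m; N'_5 = 75·cos38.1° − 14·2.033 = 30.6; c'Δl = 28.06; W sinα = 46.3
Slice 6: Δl = 1.6/cos46.9° = 2.342 m; N'_6 = 29·cos46.9° − 3·2.342 = 12.8; c'Δl = 32.32; W sinα = 21.2
Σc'Δl = 203.4 kN/m; ΣN' = 533.3 kN/m; ΣW sinα = 243.2 kN/m
Resisting = 203.4 + 533.3·tan21.1° = 203.4 + 205.8 = 409.2 kN/m
FS = 409.2 / 243.2 = 1.682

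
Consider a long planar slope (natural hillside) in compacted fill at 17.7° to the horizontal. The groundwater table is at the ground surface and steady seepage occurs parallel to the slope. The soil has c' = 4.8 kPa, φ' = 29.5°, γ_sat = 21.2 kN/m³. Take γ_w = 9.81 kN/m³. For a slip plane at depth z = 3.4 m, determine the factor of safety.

With seepage parallel to the slope and the water table at the surface, the effective normal stress on the slip plane uses the buoyant unit weight γ' = γ_sat − γ_w while the driving shear stress uses γ_sat:
FS = [c' + γ' z cos²β tanφ'] / [γ_sat z sinβ cosβ]
γ' = 21.2 − 9.81 = 11.39 kN/m³
Numerator = 4.8 + 11.39·3.4·cos²17.7°·tan29.5° = 4.8 + 11.39·3.4·0.9076·0.5658 = 24.685 kPa
Denominator = 21.2·3.4·sin17.7°·cos17.7° = 21.2·3.4·0.3040·0.9527 = 20.877 kPa
FS = 24.685 / 20.877 = 1.182

FS = 1.18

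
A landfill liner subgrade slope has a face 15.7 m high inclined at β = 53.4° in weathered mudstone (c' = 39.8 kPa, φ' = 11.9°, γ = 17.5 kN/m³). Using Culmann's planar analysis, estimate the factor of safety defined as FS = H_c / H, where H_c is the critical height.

FS = 1.81

H_c = (4c'/γ) · sinβ cosφ' / [1 − cos(β − φ')]
    = (4·39.8/17.5) · sin53.4°·cos11.9° / [1 − cos41.5°]
    = 9.097 · 0.7856 / 0.2510 = 28.47 m
FS = H_c / H = 28.47 / 15.7 = 1.813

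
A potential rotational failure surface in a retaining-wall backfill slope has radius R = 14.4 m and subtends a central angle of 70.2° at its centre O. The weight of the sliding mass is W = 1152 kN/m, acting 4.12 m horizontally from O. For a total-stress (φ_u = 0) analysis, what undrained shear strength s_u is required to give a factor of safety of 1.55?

s_u = 29.0 kPa

FS = s_u·L_a·R / (W·d), so s_u = FS·W·d / (L_a·R).
Arc length L_a = R·θ = 14.4·(70.2°·π/180) = 14.4·1.2252 = 17.64 m
s_u = 1.55·1152·4.12 / (17.64·14.4) = 7356.7 / 254.06 = 28.96 kPa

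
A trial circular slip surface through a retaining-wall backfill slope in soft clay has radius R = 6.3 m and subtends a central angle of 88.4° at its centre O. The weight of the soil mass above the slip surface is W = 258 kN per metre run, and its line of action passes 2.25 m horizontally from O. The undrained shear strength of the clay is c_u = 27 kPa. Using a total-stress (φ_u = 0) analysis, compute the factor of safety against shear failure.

FS = 2.85

Taking moments about the centre O, the resisting moment is provided by the undrained shear strength acting along the arc:
Arc length L_a = R·θ = 6.3·(88.4°·π/180) = 6.3·1.5429 = 9.72 m
M_R = c_u·L_a·R = 27·9.72·6.3 = 1653.4 kN·m/m
M_D = W·d = 258·2.25 = 580.5 kN·m/m
FS = M_R / M_D = 1653.4 / 580.5 = 2.848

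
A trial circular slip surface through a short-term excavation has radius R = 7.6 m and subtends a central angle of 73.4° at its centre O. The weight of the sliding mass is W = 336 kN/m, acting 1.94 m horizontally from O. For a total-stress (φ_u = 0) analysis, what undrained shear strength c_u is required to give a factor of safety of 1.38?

c_u = 12.2 kPa

FS = c_u·L_a·R / (W·d), so c_u = FS·W·d / (L_a·R).
Arc length L_a = R·θ = 7.6·(73.4°·π/180) = 7.6·1.2811 = 9.74 m
c_u = 1.38·336·1.94 / (9.74·7.6) = 899.5 / 73.99 = 12.16 kPa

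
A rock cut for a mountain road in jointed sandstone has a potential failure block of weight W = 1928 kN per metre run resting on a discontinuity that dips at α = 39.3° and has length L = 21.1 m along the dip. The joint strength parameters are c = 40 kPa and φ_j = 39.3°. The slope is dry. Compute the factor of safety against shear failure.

Resolving the block weight along and normal to the plane and applying the Mohr–Coulomb strength on the joint:
N' = W cosα = 1928·cos39.3° = 1492.0 kN/m
Driving force T = W sinα = 1928·sin39.3° = 1221.2 kN/m
Resisting force R = c·L + N'·tanφ_j = 40·21.1 + 1492.0·tan39.3° = 844.0 + 1221.2 = 2065.2 kN/m
FS = R / T = 2065.2 / 1221.2 = 1.691

FS = 1.69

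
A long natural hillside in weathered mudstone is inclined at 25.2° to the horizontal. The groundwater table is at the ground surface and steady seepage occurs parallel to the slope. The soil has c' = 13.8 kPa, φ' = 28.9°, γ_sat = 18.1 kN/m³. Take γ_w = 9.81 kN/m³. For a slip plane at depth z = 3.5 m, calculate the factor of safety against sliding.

With seepage parallel to the slope and the water table at the surface, the effective normal stress on the slip plane uses the buoyant unit weight γ' = γ_sat − γ_w while the driving shear stress uses γ_sat:
FS = [c' + γ' z cos²β tanφ'] / [γ_sat z sinβ cosβ]
γ' = 18.1 − 9.81 = 8.29 kN/m³
Numerator = 13.8 + 8.29·3.5·cos²25.2°·tan28.9° = 13.8 + 8.29·3.5·0.8187·0.5520 = 26.913 kPa
Denominator = 18.1·3.5·sin25.2°·cos25.2° = 18.1·3.5·0.4258·0.9048 = 24.406 kPa
FS = 26.913 / 24.406 = 1.103

FS = 1.10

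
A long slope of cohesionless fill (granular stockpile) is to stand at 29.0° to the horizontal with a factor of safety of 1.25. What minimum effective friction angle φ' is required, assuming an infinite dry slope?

φ' = 34.7°

FS = tanφ'/tanβ ⇒ tanφ' = FS · tanβ = 1.25 · tan29.0° = 0.6929
φ' = arctan(0.6929) = 34.72°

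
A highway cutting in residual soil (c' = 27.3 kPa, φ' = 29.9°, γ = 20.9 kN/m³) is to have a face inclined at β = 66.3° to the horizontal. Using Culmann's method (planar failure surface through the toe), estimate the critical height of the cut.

Culmann's analysis gives the critical failure plane at α_cr = (β + φ')/2 = (66.3 + 29.9)/2 = 48.1°, and the critical height
H_c = (4c'/γ) · sinβ cosφ' / [1 − cos(β − φ')]
    = (4·27.3/20.9) · sin66.3°·cos29.9° / [1 − cos(36.4°)]
    = 5.225 · 0.9157·0.8669 / [1 − 0.8049]
    = 5.225 · 0.7938 / 0.1951
    = 21.26 m

H_c = 21.26 m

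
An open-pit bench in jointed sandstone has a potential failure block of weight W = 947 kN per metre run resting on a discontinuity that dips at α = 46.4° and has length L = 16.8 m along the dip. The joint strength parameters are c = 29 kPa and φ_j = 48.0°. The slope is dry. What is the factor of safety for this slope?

FS = 1.77

Resolving the block weight along and normal to the plane and applying the Mohr–Coulomb strength on the joint:
N' = W cosα = 947·cos46.4° = 653.1 kN/m
Driving force T = W sinα = 947·sin46.4° = 685.8 kN/m
Resisting force R = c·L + N'·tanφ_j = 29·16.8 + 653.1·tan48.0° = 487.2 + 725.3 = 1212.5 kN/m
FS = R / T = 1212.5 / 685.8 = 1.768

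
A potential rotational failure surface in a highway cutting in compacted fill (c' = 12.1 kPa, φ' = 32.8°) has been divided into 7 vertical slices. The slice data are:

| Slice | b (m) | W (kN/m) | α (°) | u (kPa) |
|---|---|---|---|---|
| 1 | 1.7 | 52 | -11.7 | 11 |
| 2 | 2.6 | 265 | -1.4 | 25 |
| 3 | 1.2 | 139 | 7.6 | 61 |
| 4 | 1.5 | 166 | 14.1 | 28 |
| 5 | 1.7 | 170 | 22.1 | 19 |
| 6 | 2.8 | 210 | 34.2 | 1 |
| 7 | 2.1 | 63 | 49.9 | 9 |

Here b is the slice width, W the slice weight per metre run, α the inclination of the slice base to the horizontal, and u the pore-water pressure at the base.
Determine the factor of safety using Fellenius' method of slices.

Ordinary method of slices: FS = Σ[c'·Δl_i + (W_i cosα_i − u_i·Δl_i)·tanφ'] / Σ W_i sinα_i, with Δl_i = b_i / cosα_i.
Slice 1: Δl = 1.7/cos(-11.7°) = 1.736 m; N'_1 = 52·cos(-11.7°) − 11·1.736 = 31.8; c'Δl = 21.01; W sinα = -10.5
Slice 2: Δl = 2.6/cos(-1.4°) = 2.601 m; N'_2 = 265·cos(-1.4°) − 25·2.601 = 199.9; c'Δl = 31.47; W sinα = -6.5
Slice 3: Δl = 1.2/cos7.6° = 1.211 m; N'_3 = 139·cos7.6° − 61·1.211 = 63.9; c'Δl = 14.65; W sinα = 18.4
Slice 4: Δl = 1.5/cos14.1° = 1.547 m; N'_4 = 166·cos14.1° − 28·1.547 = 117.7; c'Δl = 18.71; W sinα = 40.4
Slice 5: Δl = 1.7/cos22.1° = 1.835 m; N'_5 = 170·cos22.1° − 19·1.835 = 122.6; c'Δl = 22.20; W sinα = 64.0
Slice 6: Δl = 2.8/cos34.2° = 3.385 m; N'_6 = 210·cos34.2° − 1·3.385 = 170.3; c'Δl = 40.96; W sinα = 118.0
Slice 7: Δl = 2.1/cos49.9° = 3.260 m; N'_7 = 63·cos49.9° − 9·3.260 = 11.2; c'Δl = 39.45; W sinα = 48.2
Σc'Δl = 188.5 kN/m; ΣN' = 717.5 kN/m; ΣW sinα = 272.0 kN/m
Resisting = 188.5 + 717.5·tan32.8° = 188.5 + 462.4 = 650.9 kN/m
FS = 650.9 / 272.0 = 2.393

FS = 2.39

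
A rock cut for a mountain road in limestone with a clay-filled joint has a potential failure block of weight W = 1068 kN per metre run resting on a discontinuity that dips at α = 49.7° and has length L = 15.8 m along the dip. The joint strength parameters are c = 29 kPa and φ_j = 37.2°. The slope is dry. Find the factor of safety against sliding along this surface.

Resolving the block weight along and normal to the plane and applying the Mohr–Coulomb strength on the joint:
N' = W cosα = 1068·cos49.7° = 690.8 kN/m
Driving force T = W sinα = 1068·sin49.7° = 814.5 kN/m
Resisting force R = c·L + N'·tanφ_j = 29·15.8 + 690.8·tan37.2° = 458.2 + 524.3 = 982.5 kN/m
FS = R / T = 982.5 / 814.5 = 1.206

FS = 1.21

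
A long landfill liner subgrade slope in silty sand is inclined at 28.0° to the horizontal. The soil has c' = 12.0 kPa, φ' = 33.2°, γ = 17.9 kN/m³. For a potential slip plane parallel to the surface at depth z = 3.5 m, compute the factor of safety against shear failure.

FS = 1.69

For an infinite slope with a slip plane parallel to the surface (no pore pressure): FS = [c' + γz cos²β tanφ'] / [γz sinβ cosβ].
γz = 17.9·3.5 = 62.65 kN/m²
Numerator = 12.0 + 62.65·cos²28.0°·tan33.2° = 12.0 + 62.65·0.7796·0.6544 = 43.961 kPa
Denominator = 62.65·sin28.0°·cos28.0° = 62.65·0.4695·0.8829 = 25.970 kPa
FS = 43.961 / 25.970 = 1.693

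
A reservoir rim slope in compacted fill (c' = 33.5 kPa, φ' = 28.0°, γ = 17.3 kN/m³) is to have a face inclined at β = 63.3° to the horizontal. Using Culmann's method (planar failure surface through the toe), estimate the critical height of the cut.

Culmann's analysis gives the critical failure plane at α_cr = (β + φ')/2 = (63.3 + 28.0)/2 = 45.6°, and the critical height
H_c = (4c'/γ) · sinβ cosφ' / [1 − cos(β − φ')]
    = (4·33.5/17.3) · sin63.3°·cos28.0° / [1 − cos(35.3°)]
    = 7.746 · 0.8934·0.8829 / [1 − 0.8161]
    = 7.746 · 0.7888 / 0.1839
    = 33.23 m

H_c = 33.23 m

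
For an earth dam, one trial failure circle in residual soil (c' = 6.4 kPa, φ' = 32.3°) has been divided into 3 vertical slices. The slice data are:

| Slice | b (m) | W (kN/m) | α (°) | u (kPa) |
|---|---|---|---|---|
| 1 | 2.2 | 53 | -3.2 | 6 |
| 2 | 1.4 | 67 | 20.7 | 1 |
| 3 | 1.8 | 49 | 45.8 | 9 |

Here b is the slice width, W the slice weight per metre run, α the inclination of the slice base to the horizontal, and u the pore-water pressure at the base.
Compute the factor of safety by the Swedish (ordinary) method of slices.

Ordinary method of slices: FS = Σ[c'·Δl_i + (W_i cosα_i − u_i·Δl_i)·tanφ'] / Σ W_i sinα_i, with Δl_i = b_i / cosα_i.
Slice 1: Δl = 2.2/cos(-3.2°) = 2.203 m; N'_1 = 53·cos(-3.2°) − 6·2.203 = 39.7; c'Δl = 14.10; W sinα = -3.0
Slice 2: Δl = 1.4/cos20.7° = 1.497 m; N'_2 = 67·cos20.7° − 1·1.497 = 61.2; c'Δl = 9.58; W sinα = 23.7
Slice 3: Δl = 1.8/cos45.8° = 2.582 m; N'_3 = 49·cos45.8° − 9·2.582 = 10.9; c'Δl = 16.52; W sinα = 35.1
Σc'Δl = 40.2 kN/m; ΣN' = 111.8 kN/m; ΣW sinα = 55.9 kN/m
Resisting = 40.2 + 111.8·tan32.3° = 40.2 + 70.7 = 110.9 kN/m
FS = 110.9 / 55.9 = 1.985

FS = 1.99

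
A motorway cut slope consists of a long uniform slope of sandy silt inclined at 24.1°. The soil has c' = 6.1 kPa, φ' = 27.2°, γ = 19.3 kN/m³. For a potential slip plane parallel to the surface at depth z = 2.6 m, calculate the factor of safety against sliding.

For an infinite slope with a slip plane parallel to the surface (no pore pressure): FS = [c' + γz cos²β tanφ'] / [γz sinβ cosβ].
γz = 19.3·2.6 = 50.18 kN/m²
Numerator = 6.1 + 50.18·cos²24.1°·tan27.2° = 6.1 + 50.18·0.8333·0.5139 = 27.589 kPa
Denominator = 50.18·sin24.1°·cos24.1° = 50.18·0.4083·0.9128 = 18.704 kPa
FS = 27.589 / 18.704 = 1.475

FS = 1.48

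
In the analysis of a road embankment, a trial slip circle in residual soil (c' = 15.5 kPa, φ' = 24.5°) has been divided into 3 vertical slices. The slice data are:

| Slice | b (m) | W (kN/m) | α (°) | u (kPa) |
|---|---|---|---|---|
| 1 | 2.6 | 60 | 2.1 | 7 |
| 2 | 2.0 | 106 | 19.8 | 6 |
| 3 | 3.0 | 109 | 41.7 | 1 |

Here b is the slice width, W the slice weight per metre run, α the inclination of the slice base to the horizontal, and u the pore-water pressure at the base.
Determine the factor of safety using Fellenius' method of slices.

Ordinary method of slices: FS = Σ[c'·Δl_i + (W_i cosα_i − u_i·Δl_i)·tanφ'] / Σ W_i sinα_i, with Δl_i = b_i / cosα_i.
Slice 1: Δl = 2.6/cos2.1° = 2.602 m; N'_1 = 60·cos2.1° − 7·2.602 = 41.7; c'Δl = 40.33; W sinα = 2.2
Slice 2: Δl = 2.0/cos19.8° = 2.126 m; N'_2 = 106·cos19.8° − 6·2.126 = 87.0; c'Δl = 32.95; W sinα = 35.9
Slice 3: Δl = 3.0/cos41.7° = 4.018 m; N'_3 = 109·cos41.7° − 1·4.018 = 77.4; c'Δl = 62.28; W sinα = 72.5
Σc'Δl = 135.6 kN/m; ΣN' = 206.1 kN/m; ΣW sinα = 110.6 kN/m
Resisting = 135.6 + 206.1·tan24.5° = 135.6 + 93.9 = 229.5 kN/m
FS = 229.5 / 110.6 = 2.075

FS = 2.07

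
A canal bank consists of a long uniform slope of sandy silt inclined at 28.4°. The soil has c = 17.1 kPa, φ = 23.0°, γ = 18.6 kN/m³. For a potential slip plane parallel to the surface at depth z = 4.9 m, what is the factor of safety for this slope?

For an infinite slope with a slip plane parallel to the surface (no pore pressure): FS = [c + γz cos²β tanφ] / [γz sinβ cosβ].
γz = 18.6·4.9 = 91.14 kN/m²
Numerator = 17.1 + 91.14·cos²28.4°·tan23.0° = 17.1 + 91.14·0.7738·0.4245 = 47.035 kPa
Denominator = 91.14·sin28.4°·cos28.4° = 91.14·0.4756·0.8796 = 38.131 kPa
FS = 47.035 / 38.131 = 1.233

FS = 1.23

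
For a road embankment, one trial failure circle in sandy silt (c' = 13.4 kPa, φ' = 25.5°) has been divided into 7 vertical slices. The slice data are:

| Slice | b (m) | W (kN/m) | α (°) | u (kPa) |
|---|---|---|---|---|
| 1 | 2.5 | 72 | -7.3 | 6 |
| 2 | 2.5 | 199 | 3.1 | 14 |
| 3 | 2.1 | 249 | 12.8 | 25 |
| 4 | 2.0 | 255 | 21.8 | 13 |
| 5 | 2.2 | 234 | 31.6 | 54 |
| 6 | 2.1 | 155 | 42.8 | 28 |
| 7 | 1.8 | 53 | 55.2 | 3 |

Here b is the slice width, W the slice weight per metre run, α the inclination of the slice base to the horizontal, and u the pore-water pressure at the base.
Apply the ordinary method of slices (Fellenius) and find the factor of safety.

FS = 1.39

Ordinary method of slices: FS = Σ[c'·Δl_i + (W_i cosα_i − u_i·Δl_i)·tanφ'] / Σ W_i sinα_i, with Δl_i = b_i / cosα_i.
Slice 1: Δl = 2.5/cos(-7.3°) = 2.520 m; N'_1 = 72·cos(-7.3°) − 6·2.520 = 56.3; c'Δl = 33.77; W sinα = -9.1
Slice 2: Δl = 2.5/cos3.1° = 2.504 m; N'_2 = 199·cos3.1° − 14·2.504 = 163.7; c'Δl = 33.55; W sinα = 10.8
Slice 3: Δl = 2.1/cos12.8° = 2.154 m; N'_3 = 249·cos12.8° − 25·2.154 = 189.0; c'Δl = 28.86; W sinα = 55.2
Slice 4: Δl = 2.0/cos21.8° = 2.154 m; N'_4 = 255·cos21.8° − 13·2.154 = 208.8; c'Δl = 28.86; W sinα = 94.7
Slice 5: Δl = 2.2/cos31.6° = 2.583 m; N'_5 = 234·cos31.6° − 54·2.583 = 59.8; c'Δl = 34.61; W sinα = 122.6
Slice 6: Δl = 2.1/cos42.8° = 2.862 m; N'_6 = 155·cos42.8° − 28·2.862 = 33.6; c'Δl = 38.35; W sinα = 105.3
Slice 7: Δl = 1.8/cos55.2° = 3.154 m; N'_7 = 53·cos55.2° − 3·3.154 = 20.8; c'Δl = 42.26; W sinα = 43.5
Σc'Δl = 240.3 kN/m; ΣN' = 731.9 kN/m; ΣW sinα = 422.9 kN/m
Resisting = 240.3 + 731.9·tan25.5° = 240.3 + 349.1 = 589.4 kN/m
FS = 589.4 / 422.9 = 1.394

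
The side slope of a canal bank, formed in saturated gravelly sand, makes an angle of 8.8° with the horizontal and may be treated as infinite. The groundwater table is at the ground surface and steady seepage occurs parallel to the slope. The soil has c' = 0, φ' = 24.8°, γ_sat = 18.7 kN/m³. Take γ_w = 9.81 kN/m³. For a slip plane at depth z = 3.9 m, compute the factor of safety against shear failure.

FS = 1.42

With seepage parallel to the slope and the water table at the surface, the effective normal stress on the slip plane uses the buoyant unit weight γ' = γ_sat − γ_w while the driving shear stress uses γ_sat:
FS = [c' + γ' z cos²β tanφ'] / [γ_sat z sinβ cosβ]
(For c' = 0 this reduces to FS = (γ'/γ_sat)·tanφ'/tanβ.)
γ' = 18.7 − 9.81 = 8.89 kN/m³
Numerator = 0.0 + 8.89·3.9·cos²8.8°·tan24.8° = 0.0 + 8.89·3.9·0.9766·0.4621 = 15.645 kPa
Denominator = 18.7·3.9·sin8.8°·cos8.8° = 18.7·3.9·0.1530·0.9882 = 11.026 kPa
FS = 15.645 / 11.026 = 1.419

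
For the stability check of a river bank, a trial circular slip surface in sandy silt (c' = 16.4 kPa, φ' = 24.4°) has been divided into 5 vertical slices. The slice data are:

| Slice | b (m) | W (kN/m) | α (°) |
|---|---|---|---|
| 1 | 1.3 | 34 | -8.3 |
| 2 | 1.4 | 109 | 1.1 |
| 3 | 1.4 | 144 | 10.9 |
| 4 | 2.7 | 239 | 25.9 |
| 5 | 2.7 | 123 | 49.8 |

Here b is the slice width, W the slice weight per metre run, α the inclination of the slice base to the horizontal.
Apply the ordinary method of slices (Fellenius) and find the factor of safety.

Ordinary method of slices: FS = Σ[c'·Δl_i + (W_i cosα_i)·tanφ'] / Σ W_i sinα_i, with Δl_i = b_i / cosα_i.
Slice 1: Δl = 1.3/cos(-8.3°) = 1.314 m; N'_1 = 34·cos(-8.3°) = 33.6; c'Δl = 21.55; W sinα = -4.9
Slice 2: Δl = 1.4/cos1.1° = 1.400 m; N'_2 = 109·cos1.1° = 109.0; c'Δl = 22.96; W sinα = 2.1
Slice 3: Δl = 1.4/cos10.9° = 1.426 m; N'_3 = 144·cos10.9° = 141.4; c'Δl = 23.38; W sinα = 27.2
Slice 4: Δl = 2.7/cos25.9° = 3.001 m; N'_4 = 239·cos25.9° = 215.0; c'Δl = 49.22; W sinα = 104.4
Slice 5: Δl = 2.7/cos49.8° = 4.183 m; N'_5 = 123·cos49.8° = 79.4; c'Δl = 68.60; W sinα = 93.9
Σc'Δl = 185.7 kN/m; ΣN' = 578.4 kN/m; ΣW sinα = 222.8 kN/m
Resisting = 185.7 + 578.4·tan24.4° = 185.7 + 262.4 = 448.1 kN/m
FS = 448.1 / 222.8 = 2.012

FS = 2.01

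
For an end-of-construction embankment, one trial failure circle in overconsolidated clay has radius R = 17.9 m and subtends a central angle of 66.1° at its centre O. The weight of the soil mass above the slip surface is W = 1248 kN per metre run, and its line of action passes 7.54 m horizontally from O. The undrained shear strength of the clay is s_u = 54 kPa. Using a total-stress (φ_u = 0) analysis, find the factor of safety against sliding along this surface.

FS = 2.12

Taking moments about the centre O, the resisting moment is provided by the undrained shear strength acting along the arc:
Arc length L_a = R·θ = 17.9·(66.1°·π/180) = 17.9·1.1537 = 20.65 m
M_R = s_u·L_a·R = 54·20.65·17.9 = 19960.8 kN·m/m
M_D = W·d = 1248·7.54 = 9409.9 kN·m/m
FS = M_R / M_D = 19960.8 / 9409.9 = 2.121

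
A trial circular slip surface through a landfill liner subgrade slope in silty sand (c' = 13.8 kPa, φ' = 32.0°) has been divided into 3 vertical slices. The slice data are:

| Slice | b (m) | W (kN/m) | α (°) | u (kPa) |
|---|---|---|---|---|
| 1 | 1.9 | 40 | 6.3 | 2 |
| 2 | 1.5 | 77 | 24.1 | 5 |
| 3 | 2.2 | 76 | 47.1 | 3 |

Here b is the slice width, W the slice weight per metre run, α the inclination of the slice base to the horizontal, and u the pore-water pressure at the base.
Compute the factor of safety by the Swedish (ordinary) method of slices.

Ordinary method of slices: FS = Σ[c'·Δl_i + (W_i cosα_i − u_i·Δl_i)·tanφ'] / Σ W_i sinα_i, with Δl_i = b_i / cosα_i.
Slice 1: Δl = 1.9/cos6.3° = 1.912 m; N'_1 = 40·cos6.3° − 2·1.912 = 35.9; c'Δl = 26.38; W sinα = 4.4
Slice 2: Δl = 1.5/cos24.1° = 1.643 m; N'_2 = 77·cos24.1° − 5·1.643 = 62.1; c'Δl = 22.68; W sinα = 31.4
Slice 3: Δl = 2.2/cos47.1° = 3.232 m; N'_3 = 76·cos47.1° − 3·3.232 = 42.0; c'Δl = 44.60; W sinα = 55.7
Σc'Δl = 93.7 kN/m; ΣN' = 140.0 kN/m; ΣW sinα = 91.5 kN/m
Resisting = 93.7 + 140.0·tan32.0° = 93.7 + 87.5 = 181.2 kN/m
FS = 181.2 / 91.5 = 1.980

FS = 1.98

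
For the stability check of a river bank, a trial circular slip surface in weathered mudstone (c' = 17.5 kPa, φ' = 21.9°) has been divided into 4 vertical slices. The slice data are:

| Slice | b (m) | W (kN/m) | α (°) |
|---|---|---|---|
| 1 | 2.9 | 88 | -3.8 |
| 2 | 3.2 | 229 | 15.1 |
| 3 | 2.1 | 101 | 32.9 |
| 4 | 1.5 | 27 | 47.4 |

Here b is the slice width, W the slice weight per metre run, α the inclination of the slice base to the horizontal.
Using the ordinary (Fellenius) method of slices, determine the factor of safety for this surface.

Ordinary method of slices: FS = Σ[c'·Δl_i + (W_i cosα_i)·tanφ'] / Σ W_i sinα_i, with Δl_i = b_i / cosα_i.
Slice 1: Δl = 2.9/cos(-3.8°) = 2.906 m; N'_1 = 88·cos(-3.8°) = 87.8; c'Δl = 50.86; W sinα = -5.8
Slice 2: Δl = 3.2/cos15.1° = 3.314 m; N'_2 = 229·cos15.1° = 221.1; c'Δl = 58.00; W sinα = 59.7
Slice 3: Δl = 2.1/cos32.9° = 2.501 m; N'_3 = 101·cos32.9° = 84.8; c'Δl = 43.77; W sinα = 54.9
Slice 4: Δl = 1.5/cos47.4° = 2.216 m; N'_4 = 27·cos47.4° = 18.3; c'Δl = 38.78; W sinα = 19.9
Σc'Δl = 191.4 kN/m; ΣN' = 412.0 kN/m; ΣW sinα = 128.6 kN/m
Resisting = 191.4 + 412.0·tan21.9° = 191.4 + 165.6 = 357.0 kN/m
FS = 357.0 / 128.6 = 2.777

FS = 2.78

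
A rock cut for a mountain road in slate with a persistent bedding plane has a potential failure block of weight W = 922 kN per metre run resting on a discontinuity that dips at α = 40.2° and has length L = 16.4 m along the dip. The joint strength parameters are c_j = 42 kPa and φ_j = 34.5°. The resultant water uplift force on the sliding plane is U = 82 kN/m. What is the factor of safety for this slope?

FS = 1.88

Resolving the block weight along and normal to the plane and applying the Mohr–Coulomb strength on the joint:
N' = W cosα − U = 922·cos40.2° − 82 = 622.2 kN/m
Driving force T = W sinα = 922·sin40.2° = 595.1 kN/m
Resisting force R = c_j·L + N'·tanφ_j = 42·16.4 + 622.2·tan34.5° = 688.8 + 427.6 = 1116.4 kN/m
FS = R / T = 1116.4 / 595.1 = 1.876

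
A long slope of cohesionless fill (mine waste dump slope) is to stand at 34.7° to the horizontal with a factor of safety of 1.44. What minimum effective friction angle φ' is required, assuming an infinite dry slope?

FS = tanφ'/tanβ ⇒ tanφ' = FS · tanβ = 1.44 · tan34.7° = 0.9971
φ' = arctan(0.9971) = 44.92°

φ' = 44.9°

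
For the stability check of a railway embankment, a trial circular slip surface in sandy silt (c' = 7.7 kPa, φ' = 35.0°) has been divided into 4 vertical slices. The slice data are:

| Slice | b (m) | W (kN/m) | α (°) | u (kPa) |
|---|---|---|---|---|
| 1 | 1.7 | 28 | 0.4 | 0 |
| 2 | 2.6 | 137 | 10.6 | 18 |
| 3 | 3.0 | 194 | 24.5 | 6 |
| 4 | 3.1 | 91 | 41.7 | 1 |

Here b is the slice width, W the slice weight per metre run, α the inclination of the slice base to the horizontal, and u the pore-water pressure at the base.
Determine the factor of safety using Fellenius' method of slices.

FS = 1.96

Ordinary method of slices: FS = Σ[c'·Δl_i + (W_i cosα_i − u_i·Δl_i)·tanφ'] / Σ W_i sinα_i, with Δl_i = b_i / cosα_i.
Slice 1: Δl = 1.7/cos0.4° = 1.700 m; N'_1 = 28·cos0.4° − 0·1.700 = 28.0; c'Δl = 13.09; W sinα = 0.2
Slice 2: Δl = 2.6/cos10.6° = 2.645 m; N'_2 = 137·cos10.6° − 18·2.645 = 87.0; c'Δl = 20.37; W sinα = 25.2
Slice 3: Δl = 3.0/cos24.5° = 3.297 m; N'_3 = 194·cos24.5° − 6·3.297 = 156.8; c'Δl = 25.39; W sinα = 80.5
Slice 4: Δl = 3.1/cos41.7° = 4.152 m; N'_4 = 91·cos41.7° − 1·4.152 = 63.8; c'Δl = 31.97; W sinα = 60.5
Σc'Δl = 90.8 kN/m; ΣN' = 335.6 kN/m; ΣW sinα = 166.4 kN/m
Resisting = 90.8 + 335.6·tan35.0° = 90.8 + 235.0 = 325.8 kN/m
FS = 325.8 / 166.4 = 1.958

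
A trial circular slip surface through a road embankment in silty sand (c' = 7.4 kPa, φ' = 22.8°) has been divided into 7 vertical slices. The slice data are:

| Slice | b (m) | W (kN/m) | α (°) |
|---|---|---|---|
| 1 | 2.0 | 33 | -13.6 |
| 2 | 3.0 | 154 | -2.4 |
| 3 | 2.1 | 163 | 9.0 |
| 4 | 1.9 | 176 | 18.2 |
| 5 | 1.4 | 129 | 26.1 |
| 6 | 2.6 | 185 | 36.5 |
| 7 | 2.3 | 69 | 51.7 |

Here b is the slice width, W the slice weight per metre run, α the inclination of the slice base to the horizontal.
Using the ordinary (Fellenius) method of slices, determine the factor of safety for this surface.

FS = 1.66

Ordinary method of slices: FS = Σ[c'·Δl_i + (W_i cosα_i)·tanφ'] / Σ W_i sinα_i, with Δl_i = b_i / cosα_i.
Slice 1: Δl = 2.0/cos(-13.6°) = 2.058 m; N'_1 = 33·cos(-13.6°) = 32.1; c'Δl = 15.23; W sinα = -7.8
Slice 2: Δl = 3.0/cos(-2.4°) = 3.003 m; N'_2 = 154·cos(-2.4°) = 153.9; c'Δl = 22.22; W sinα = -6.4
Slice 3: Δl = 2.1/cos9.0° = 2.126 m; N'_3 = 163·cos9.0° = 161.0; c'Δl = 15.73; W sinα = 25.5
Slice 4: Δl = 1.9/cos18.2° = 2.000 m; N'_4 = 176·cos18.2° = 167.2; c'Δl = 14.80; W sinα = 55.0
Slice 5: Δl = 1.4/cos26.1° = 1.559 m; N'_5 = 129·cos26.1° = 115.8; c'Δl = 11.54; W sinα = 56.8
Slice 6: Δl = 2.6/cos36.5° = 3.234 m; N'_6 = 185·cos36.5° = 148.7; c'Δl = 23.93; W sinα = 110.0
Slice 7: Δl = 2.3/cos51.7° = 3.711 m; N'_7 = 69·cos51.7° = 42.8; c'Δl = 27.46; W sinα = 54.1
Σc'Δl = 130.9 kN/m; ΣN' = 821.5 kN/m; ΣW sinα = 287.2 kN/m
Resisting = 130.9 + 821.5·tan22.8° = 130.9 + 345.3 = 476.2 kN/m
FS = 476.2 / 287.2 = 1.658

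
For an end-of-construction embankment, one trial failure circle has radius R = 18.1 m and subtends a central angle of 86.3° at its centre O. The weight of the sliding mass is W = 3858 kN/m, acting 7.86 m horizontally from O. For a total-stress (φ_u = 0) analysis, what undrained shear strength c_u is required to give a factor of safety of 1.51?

c_u = 92.8 kPa

FS = c_u·L_a·R / (W·d), so c_u = FS·W·d / (L_a·R).
Arc length L_a = R·θ = 18.1·(86.3°·π/180) = 18.1·1.5062 = 27.26 m
c_u = 1.51·3858·7.86 / (27.26·18.1) = 45789.1 / 493.45 = 92.79 kPa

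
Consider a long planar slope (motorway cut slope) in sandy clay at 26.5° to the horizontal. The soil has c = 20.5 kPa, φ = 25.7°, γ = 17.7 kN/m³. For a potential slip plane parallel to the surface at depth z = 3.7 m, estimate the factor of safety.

FS = 1.75

For an infinite slope with a slip plane parallel to the surface (no pore pressure): FS = [c + γz cos²β tanφ] / [γz sinβ cosβ].
γz = 17.7·3.7 = 65.49 kN/m²
Numerator = 20.5 + 65.49·cos²26.5°·tan25.7° = 20.5 + 65.49·0.8009·0.4813 = 45.743 kPa
Denominator = 65.49·sin26.5°·cos26.5° = 65.49·0.4462·0.8949 = 26.151 kPa
FS = 45.743 / 26.151 = 1.749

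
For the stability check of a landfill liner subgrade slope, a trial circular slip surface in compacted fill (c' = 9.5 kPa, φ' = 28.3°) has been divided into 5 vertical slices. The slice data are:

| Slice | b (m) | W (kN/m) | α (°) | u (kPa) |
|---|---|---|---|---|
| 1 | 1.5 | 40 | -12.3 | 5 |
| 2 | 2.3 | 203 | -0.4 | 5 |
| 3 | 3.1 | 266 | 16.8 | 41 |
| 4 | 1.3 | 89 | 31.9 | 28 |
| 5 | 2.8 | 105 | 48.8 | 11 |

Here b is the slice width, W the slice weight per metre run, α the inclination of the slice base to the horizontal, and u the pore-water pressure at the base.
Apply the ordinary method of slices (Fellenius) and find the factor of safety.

Ordinary method of slices: FS = Σ[c'·Δl_i + (W_i cosα_i − u_i·Δl_i)·tanφ'] / Σ W_i sinα_i, with Δl_i = b_i / cosα_i.
Slice 1: Δl = 1.5/cos(-12.3°) = 1.535 m; N'_1 = 40·cos(-12.3°) − 5·1.535 = 31.4; c'Δl = 14.58; W sinα = -8.5
Slice 2: Δl = 2.3/cos(-0.4°) = 2.300 m; N'_2 = 203·cos(-0.4°) − 5·2.300 = 191.5; c'Δl = 21.85; W sinα = -1.4
Slice 3: Δl = 3.1/cos16.8° = 3.238 m; N'_3 = 266·cos16.8° − 41·3.238 = 121.9; c'Δl = 30.76; W sinα = 76.9
Slice 4: Δl = 1.3/cos31.9° = 1.531 m; N'_4 = 89·cos31.9° − 28·1.531 = 32.7; c'Δl = 14.55; W sinα = 47.0
Slice 5: Δl = 2.8/cos48.8° = 4.251 m; N'_5 = 105·cos48.8° − 11·4.251 = 22.4; c'Δl = 40.38; W sinα = 79.0
Σc'Δl = 122.1 kN/m; ΣN' = 399.9 kN/m; ΣW sinα = 193.0 kN/m
Resisting = 122.1 + 399.9·tan28.3° = 122.1 + 215.3 = 337.4 kN/m
FS = 337.4 / 193.0 = 1.749

FS = 1.75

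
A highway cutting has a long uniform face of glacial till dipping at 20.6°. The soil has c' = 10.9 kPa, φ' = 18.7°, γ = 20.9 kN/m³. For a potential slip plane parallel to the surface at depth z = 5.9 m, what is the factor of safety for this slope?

For an infinite slope with a slip plane parallel to the surface (no pore pressure): FS = [c' + γz cos²β tanφ'] / [γz sinβ cosβ].
γz = 20.9·5.9 = 123.31 kN/m²
Numerator = 10.9 + 123.31·cos²20.6°·tan18.7° = 10.9 + 123.31·0.8762·0.3385 = 47.471 kPa
Denominator = 123.31·sin20.6°·cos20.6° = 123.31·0.3518·0.9361 = 40.611 kPa
FS = 47.471 / 40.611 = 1.169

FS = 1.17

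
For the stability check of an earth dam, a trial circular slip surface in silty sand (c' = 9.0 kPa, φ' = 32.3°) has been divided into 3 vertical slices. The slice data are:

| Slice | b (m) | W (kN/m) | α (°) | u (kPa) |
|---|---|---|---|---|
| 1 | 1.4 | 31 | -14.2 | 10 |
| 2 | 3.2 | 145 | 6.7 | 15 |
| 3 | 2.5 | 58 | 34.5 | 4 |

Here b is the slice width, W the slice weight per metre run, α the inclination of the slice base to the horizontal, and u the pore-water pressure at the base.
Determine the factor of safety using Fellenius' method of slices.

FS = 3.85

Ordinary method of slices: FS = Σ[c'·Δl_i + (W_i cosα_i − u_i·Δl_i)·tanφ'] / Σ W_i sinα_i, with Δl_i = b_i / cosα_i.
Slice 1: Δl = 1.4/cos(-14.2°) = 1.444 m; N'_1 = 31·cos(-14.2°) − 10·1.444 = 15.6; c'Δl = 13.00; W sinα = -7.6
Slice 2: Δl = 3.2/cos6.7° = 3.222 m; N'_2 = 145·cos6.7° − 15·3.222 = 95.7; c'Δl = 29.00; W sinα = 16.9
Slice 3: Δl = 2.5/cos34.5° = 3.034 m; N'_3 = 58·cos34.5° − 4·3.034 = 35.7; c'Δl = 27.30; W sinα = 32.9
Σc'Δl = 69.3 kN/m; ΣN' = 147.0 kN/m; ΣW sinα = 42.2 kN/m
Resisting = 69.3 + 147.0·tan32.3° = 69.3 + 92.9 = 162.2 kN/m
FS = 162.2 / 42.2 = 3.847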